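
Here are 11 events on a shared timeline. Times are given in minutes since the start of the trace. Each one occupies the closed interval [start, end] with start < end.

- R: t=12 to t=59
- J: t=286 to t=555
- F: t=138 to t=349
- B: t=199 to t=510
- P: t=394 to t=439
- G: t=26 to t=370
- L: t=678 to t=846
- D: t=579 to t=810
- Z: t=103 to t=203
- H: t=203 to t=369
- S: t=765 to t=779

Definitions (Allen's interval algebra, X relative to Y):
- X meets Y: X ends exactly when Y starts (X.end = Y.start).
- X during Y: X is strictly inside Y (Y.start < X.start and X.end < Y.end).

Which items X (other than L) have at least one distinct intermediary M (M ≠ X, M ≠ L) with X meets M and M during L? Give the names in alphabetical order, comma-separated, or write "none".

none

Target L = [t=678, t=846].
Intermediaries M with M during L: S.
Via S — items with X meets S: none.
Union: none.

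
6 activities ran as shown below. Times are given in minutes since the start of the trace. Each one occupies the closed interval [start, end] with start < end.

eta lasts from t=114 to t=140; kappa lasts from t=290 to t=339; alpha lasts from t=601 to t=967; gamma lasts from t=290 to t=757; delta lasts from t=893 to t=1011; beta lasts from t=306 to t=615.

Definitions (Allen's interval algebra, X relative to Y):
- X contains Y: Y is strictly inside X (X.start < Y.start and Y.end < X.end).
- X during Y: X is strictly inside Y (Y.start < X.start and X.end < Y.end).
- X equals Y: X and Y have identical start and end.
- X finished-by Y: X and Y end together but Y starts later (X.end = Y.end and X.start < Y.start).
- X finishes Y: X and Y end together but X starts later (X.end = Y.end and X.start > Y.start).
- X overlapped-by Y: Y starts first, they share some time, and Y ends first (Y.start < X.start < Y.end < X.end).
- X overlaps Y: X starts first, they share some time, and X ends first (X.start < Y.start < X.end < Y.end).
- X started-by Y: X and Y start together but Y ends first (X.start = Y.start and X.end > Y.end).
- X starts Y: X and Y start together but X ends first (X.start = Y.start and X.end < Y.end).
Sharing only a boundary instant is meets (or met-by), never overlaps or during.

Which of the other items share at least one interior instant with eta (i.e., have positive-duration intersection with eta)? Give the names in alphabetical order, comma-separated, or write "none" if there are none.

none

Target eta = [t=114, t=140].
alpha [t=601, t=967] → after → no.
beta [t=306, t=615] → after → no.
delta [t=893, t=1011] → after → no.
gamma [t=290, t=757] → after → no.
kappa [t=290, t=339] → after → no.
Result: none.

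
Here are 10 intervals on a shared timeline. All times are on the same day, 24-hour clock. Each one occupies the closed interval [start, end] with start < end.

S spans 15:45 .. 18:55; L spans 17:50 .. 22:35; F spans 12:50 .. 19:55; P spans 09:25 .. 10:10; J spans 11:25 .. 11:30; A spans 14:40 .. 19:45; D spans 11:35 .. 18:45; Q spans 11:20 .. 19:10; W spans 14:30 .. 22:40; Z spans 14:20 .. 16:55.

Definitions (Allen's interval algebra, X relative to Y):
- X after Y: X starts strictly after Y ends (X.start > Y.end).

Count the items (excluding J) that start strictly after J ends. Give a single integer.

Target J = [11:25, 11:30].
A [14:40, 19:45] → after → counts.
D [11:35, 18:45] → after → counts.
F [12:50, 19:55] → after → counts.
L [17:50, 22:35] → after → counts.
P [09:25, 10:10] → before → no.
Q [11:20, 19:10] → contains → no.
S [15:45, 18:55] → after → counts.
W [14:30, 22:40] → after → counts.
Z [14:20, 16:55] → after → counts.
Total: 7.

7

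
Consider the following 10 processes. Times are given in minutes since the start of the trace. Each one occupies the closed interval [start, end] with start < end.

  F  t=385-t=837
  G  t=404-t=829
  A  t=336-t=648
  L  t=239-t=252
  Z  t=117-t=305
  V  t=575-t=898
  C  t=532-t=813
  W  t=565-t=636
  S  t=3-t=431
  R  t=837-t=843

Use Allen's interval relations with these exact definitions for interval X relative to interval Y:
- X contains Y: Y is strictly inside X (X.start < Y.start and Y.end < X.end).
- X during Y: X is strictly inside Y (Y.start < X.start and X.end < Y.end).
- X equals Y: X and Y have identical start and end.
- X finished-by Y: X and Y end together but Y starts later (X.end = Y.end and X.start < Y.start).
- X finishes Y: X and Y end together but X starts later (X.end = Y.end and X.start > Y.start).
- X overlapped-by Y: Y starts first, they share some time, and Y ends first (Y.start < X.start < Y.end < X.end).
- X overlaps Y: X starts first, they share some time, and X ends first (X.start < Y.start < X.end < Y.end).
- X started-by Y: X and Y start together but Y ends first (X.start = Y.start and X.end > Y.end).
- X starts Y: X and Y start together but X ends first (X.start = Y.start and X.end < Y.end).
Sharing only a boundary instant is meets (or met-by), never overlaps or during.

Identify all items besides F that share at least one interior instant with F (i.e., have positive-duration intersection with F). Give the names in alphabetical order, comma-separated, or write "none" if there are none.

Target F = [t=385, t=837].
A [t=336, t=648] → overlaps → yes.
C [t=532, t=813] → during → yes.
G [t=404, t=829] → during → yes.
L [t=239, t=252] → before → no.
R [t=837, t=843] → met-by → no.
S [t=3, t=431] → overlaps → yes.
V [t=575, t=898] → overlapped-by → yes.
W [t=565, t=636] → during → yes.
Z [t=117, t=305] → before → no.
Result: A, C, G, S, V, W.

A, C, G, S, V, W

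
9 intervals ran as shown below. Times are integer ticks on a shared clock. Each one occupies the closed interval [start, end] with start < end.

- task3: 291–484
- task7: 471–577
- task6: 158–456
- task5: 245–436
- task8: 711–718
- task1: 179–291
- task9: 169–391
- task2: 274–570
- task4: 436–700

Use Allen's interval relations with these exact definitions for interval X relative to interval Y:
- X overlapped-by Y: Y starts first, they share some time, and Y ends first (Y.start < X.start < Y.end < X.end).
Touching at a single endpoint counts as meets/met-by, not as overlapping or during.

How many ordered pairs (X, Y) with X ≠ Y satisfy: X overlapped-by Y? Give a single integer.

14

Checking all 72 ordered pairs for relation 'overlapped-by'; matching pairs in alphabetical order:
(task2, task1): task2 overlapped-by task1 ✓
(task2, task5): task2 overlapped-by task5 ✓
(task2, task6): task2 overlapped-by task6 ✓
(task2, task9): task2 overlapped-by task9 ✓
(task3, task5): task3 overlapped-by task5 ✓
(task3, task6): task3 overlapped-by task6 ✓
(task3, task9): task3 overlapped-by task9 ✓
(task4, task2): task4 overlapped-by task2 ✓
(task4, task3): task4 overlapped-by task3 ✓
(task4, task6): task4 overlapped-by task6 ✓
(task5, task1): task5 overlapped-by task1 ✓
(task5, task9): task5 overlapped-by task9 ✓
(task7, task2): task7 overlapped-by task2 ✓
(task7, task3): task7 overlapped-by task3 ✓
Count: 14.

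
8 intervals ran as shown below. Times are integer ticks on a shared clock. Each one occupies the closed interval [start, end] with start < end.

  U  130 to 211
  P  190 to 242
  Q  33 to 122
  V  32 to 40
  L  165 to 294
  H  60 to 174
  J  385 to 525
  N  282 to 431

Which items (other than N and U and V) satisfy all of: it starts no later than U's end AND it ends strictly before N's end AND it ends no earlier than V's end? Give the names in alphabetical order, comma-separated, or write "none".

Conditions: its start is no later than U's end (X.start <= 211) AND its end is strictly before N's end (X.end < 431) AND its end is no earlier than V's end (X.end >= 40).
H: start 60 <= 211? ✓; end 174 < 431? ✓; end 174 >= 40? ✓ → yes.
J: start 385 <= 211? ✗; end 525 < 431? ✗; end 525 >= 40? ✓ → no.
L: start 165 <= 211? ✓; end 294 < 431? ✓; end 294 >= 40? ✓ → yes.
P: start 190 <= 211? ✓; end 242 < 431? ✓; end 242 >= 40? ✓ → yes.
Q: start 33 <= 211? ✓; end 122 < 431? ✓; end 122 >= 40? ✓ → yes.
Result: H, L, P, Q.

H, L, P, Q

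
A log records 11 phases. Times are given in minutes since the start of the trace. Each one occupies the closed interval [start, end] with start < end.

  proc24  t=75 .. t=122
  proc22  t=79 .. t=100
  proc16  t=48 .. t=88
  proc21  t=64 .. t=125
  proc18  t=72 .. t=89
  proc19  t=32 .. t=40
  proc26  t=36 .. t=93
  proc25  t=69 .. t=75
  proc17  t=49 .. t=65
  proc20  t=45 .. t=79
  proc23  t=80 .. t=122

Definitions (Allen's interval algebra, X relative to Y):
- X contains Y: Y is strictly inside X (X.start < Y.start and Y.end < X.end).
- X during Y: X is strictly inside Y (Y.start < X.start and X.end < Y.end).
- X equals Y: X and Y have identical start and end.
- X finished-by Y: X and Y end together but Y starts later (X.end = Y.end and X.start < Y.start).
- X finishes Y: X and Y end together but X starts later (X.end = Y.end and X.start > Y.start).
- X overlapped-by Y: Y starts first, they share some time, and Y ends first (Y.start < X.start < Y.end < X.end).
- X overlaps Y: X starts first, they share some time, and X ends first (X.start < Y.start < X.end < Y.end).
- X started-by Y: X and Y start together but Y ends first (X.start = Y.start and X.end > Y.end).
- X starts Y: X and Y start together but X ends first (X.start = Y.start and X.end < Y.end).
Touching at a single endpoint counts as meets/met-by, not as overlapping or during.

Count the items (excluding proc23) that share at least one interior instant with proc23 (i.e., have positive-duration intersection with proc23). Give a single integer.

Target proc23 = [t=80, t=122].
proc16 [t=48, t=88] → overlaps → counts.
proc17 [t=49, t=65] → before → no.
proc18 [t=72, t=89] → overlaps → counts.
proc19 [t=32, t=40] → before → no.
proc20 [t=45, t=79] → before → no.
proc21 [t=64, t=125] → contains → counts.
proc22 [t=79, t=100] → overlaps → counts.
proc24 [t=75, t=122] → finished-by → counts.
proc25 [t=69, t=75] → before → no.
proc26 [t=36, t=93] → overlaps → counts.
Total: 6.

6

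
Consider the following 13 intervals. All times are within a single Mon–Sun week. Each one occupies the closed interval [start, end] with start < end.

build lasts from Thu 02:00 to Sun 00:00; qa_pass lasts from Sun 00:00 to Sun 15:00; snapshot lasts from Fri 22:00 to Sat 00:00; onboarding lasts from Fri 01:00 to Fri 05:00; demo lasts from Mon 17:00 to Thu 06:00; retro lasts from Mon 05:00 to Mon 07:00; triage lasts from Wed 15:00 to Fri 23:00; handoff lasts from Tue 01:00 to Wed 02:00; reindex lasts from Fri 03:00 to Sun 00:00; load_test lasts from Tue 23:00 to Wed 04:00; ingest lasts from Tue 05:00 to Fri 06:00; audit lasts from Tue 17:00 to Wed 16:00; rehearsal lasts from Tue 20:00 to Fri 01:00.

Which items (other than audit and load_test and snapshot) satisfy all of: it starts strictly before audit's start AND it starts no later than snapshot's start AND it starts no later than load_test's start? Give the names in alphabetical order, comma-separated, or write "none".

Conditions: its start is strictly before audit's start (X.start < Tue 17:00) AND its start is no later than snapshot's start (X.start <= Fri 22:00) AND its start is no later than load_test's start (X.start <= Tue 23:00).
build: start Thu 02:00 < Tue 17:00? ✗; start Thu 02:00 <= Fri 22:00? ✓; start Thu 02:00 <= Tue 23:00? ✗ → no.
demo: start Mon 17:00 < Tue 17:00? ✓; start Mon 17:00 <= Fri 22:00? ✓; start Mon 17:00 <= Tue 23:00? ✓ → yes.
handoff: start Tue 01:00 < Tue 17:00? ✓; start Tue 01:00 <= Fri 22:00? ✓; start Tue 01:00 <= Tue 23:00? ✓ → yes.
ingest: start Tue 05:00 < Tue 17:00? ✓; start Tue 05:00 <= Fri 22:00? ✓; start Tue 05:00 <= Tue 23:00? ✓ → yes.
onboarding: start Fri 01:00 < Tue 17:00? ✗; start Fri 01:00 <= Fri 22:00? ✓; start Fri 01:00 <= Tue 23:00? ✗ → no.
qa_pass: start Sun 00:00 < Tue 17:00? ✗; start Sun 00:00 <= Fri 22:00? ✗; start Sun 00:00 <= Tue 23:00? ✗ → no.
rehearsal: start Tue 20:00 < Tue 17:00? ✗; start Tue 20:00 <= Fri 22:00? ✓; start Tue 20:00 <= Tue 23:00? ✓ → no.
reindex: start Fri 03:00 < Tue 17:00? ✗; start Fri 03:00 <= Fri 22:00? ✓; start Fri 03:00 <= Tue 23:00? ✗ → no.
retro: start Mon 05:00 < Tue 17:00? ✓; start Mon 05:00 <= Fri 22:00? ✓; start Mon 05:00 <= Tue 23:00? ✓ → yes.
triage: start Wed 15:00 < Tue 17:00? ✗; start Wed 15:00 <= Fri 22:00? ✓; start Wed 15:00 <= Tue 23:00? ✗ → no.
Result: demo, handoff, ingest, retro.

demo, handoff, ingest, retro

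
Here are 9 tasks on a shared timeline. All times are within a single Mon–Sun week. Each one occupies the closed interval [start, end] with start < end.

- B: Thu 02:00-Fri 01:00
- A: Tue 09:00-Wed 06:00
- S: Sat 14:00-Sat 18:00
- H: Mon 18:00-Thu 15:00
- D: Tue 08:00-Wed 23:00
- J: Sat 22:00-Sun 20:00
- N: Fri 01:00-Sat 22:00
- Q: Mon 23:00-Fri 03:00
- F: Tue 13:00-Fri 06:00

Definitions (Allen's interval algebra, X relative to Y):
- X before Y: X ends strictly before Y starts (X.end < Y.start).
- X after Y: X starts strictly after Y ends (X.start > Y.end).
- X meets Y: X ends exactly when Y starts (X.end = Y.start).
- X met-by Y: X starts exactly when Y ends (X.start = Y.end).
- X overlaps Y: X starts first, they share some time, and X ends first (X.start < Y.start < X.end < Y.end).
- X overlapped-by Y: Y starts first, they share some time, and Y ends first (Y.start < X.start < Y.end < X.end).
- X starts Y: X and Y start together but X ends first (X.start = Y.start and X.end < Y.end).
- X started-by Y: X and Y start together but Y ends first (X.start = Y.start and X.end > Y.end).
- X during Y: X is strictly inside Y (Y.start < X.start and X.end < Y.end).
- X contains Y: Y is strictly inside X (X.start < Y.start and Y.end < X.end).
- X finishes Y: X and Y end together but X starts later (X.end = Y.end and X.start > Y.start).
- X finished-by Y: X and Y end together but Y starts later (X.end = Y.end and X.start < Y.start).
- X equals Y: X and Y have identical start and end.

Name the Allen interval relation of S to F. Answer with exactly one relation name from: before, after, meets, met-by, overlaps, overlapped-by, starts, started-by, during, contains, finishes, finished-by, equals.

S = [Sat 14:00, Sat 18:00]; F = [Tue 13:00, Fri 06:00].
Compare endpoints: S.start > F.start, S.start > F.end, S.end > F.start, S.end > F.end.
That pattern is 'after'.

after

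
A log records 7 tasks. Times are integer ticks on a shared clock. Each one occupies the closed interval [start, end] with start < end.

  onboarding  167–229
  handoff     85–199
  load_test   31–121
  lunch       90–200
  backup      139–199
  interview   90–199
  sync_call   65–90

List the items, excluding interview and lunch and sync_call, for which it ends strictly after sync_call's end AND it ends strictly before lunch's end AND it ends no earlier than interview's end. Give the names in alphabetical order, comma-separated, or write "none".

backup, handoff

Conditions: its end is strictly after sync_call's end (X.end > 90) AND its end is strictly before lunch's end (X.end < 200) AND its end is no earlier than interview's end (X.end >= 199).
backup: end 199 > 90? ✓; end 199 < 200? ✓; end 199 >= 199? ✓ → yes.
handoff: end 199 > 90? ✓; end 199 < 200? ✓; end 199 >= 199? ✓ → yes.
load_test: end 121 > 90? ✓; end 121 < 200? ✓; end 121 >= 199? ✗ → no.
onboarding: end 229 > 90? ✓; end 229 < 200? ✗; end 229 >= 199? ✓ → no.
Result: backup, handoff.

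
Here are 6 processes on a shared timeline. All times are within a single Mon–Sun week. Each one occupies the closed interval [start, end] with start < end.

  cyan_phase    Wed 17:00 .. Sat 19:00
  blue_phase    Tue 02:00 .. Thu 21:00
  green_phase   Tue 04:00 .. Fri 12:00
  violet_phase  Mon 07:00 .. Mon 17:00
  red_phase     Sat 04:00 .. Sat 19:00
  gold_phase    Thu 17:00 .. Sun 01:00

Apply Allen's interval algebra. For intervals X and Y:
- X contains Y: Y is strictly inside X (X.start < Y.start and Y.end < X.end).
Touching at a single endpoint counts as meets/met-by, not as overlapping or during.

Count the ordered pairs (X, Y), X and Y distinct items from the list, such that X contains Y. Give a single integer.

Checking all 30 ordered pairs for relation 'contains'; matching pairs in alphabetical order:
(gold_phase, red_phase): gold_phase contains red_phase ✓
Count: 1.

1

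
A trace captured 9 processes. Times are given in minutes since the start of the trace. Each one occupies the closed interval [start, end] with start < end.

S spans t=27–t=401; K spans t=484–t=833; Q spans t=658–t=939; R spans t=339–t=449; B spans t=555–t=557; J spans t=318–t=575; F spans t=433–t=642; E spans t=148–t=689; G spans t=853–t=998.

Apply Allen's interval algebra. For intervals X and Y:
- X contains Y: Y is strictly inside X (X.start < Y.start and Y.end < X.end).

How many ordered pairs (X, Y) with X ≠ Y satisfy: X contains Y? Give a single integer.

Checking all 72 ordered pairs for relation 'contains'; matching pairs in alphabetical order:
(E, B): E contains B ✓
(E, F): E contains F ✓
(E, J): E contains J ✓
(E, R): E contains R ✓
(F, B): F contains B ✓
(J, B): J contains B ✓
(J, R): J contains R ✓
(K, B): K contains B ✓
Count: 8.

8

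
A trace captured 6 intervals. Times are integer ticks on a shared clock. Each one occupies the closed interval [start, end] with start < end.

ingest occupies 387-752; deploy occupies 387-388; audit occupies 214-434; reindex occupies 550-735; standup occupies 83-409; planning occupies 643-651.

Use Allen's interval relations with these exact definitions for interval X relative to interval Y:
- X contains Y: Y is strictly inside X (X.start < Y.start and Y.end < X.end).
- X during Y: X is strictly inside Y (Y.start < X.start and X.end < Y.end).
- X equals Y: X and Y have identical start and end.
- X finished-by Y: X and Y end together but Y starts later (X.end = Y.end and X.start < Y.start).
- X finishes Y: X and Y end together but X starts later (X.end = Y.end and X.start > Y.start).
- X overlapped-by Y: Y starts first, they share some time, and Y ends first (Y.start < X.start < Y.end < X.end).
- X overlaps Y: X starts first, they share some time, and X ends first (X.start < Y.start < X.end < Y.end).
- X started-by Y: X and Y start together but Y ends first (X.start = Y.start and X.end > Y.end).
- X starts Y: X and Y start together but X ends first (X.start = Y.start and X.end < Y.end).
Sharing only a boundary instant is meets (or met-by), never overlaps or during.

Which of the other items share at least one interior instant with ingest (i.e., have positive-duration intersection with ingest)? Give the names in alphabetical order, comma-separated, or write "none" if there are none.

audit, deploy, planning, reindex, standup

Target ingest = [387, 752].
audit [214, 434] → overlaps → yes.
deploy [387, 388] → starts → yes.
planning [643, 651] → during → yes.
reindex [550, 735] → during → yes.
standup [83, 409] → overlaps → yes.
Result: audit, deploy, planning, reindex, standup.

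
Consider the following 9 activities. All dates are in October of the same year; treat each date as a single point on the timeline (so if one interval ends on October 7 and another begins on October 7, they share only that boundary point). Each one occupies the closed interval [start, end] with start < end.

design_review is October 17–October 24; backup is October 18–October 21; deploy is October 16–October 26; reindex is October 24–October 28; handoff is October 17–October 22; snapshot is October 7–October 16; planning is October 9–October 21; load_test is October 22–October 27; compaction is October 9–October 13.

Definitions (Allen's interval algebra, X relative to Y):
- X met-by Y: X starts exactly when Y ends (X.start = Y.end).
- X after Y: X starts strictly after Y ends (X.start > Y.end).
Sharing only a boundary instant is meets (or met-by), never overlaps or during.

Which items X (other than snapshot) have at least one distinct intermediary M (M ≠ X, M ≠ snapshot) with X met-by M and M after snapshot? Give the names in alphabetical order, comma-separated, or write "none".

load_test, reindex

Target snapshot = [October 7, October 16].
Intermediaries M with M after snapshot: backup, design_review, handoff, load_test, reindex.
Via backup — items with X met-by backup: none.
Via design_review — items with X met-by design_review: reindex.
Via handoff — items with X met-by handoff: load_test.
Via load_test — items with X met-by load_test: none.
Via reindex — items with X met-by reindex: none.
Union: load_test, reindex.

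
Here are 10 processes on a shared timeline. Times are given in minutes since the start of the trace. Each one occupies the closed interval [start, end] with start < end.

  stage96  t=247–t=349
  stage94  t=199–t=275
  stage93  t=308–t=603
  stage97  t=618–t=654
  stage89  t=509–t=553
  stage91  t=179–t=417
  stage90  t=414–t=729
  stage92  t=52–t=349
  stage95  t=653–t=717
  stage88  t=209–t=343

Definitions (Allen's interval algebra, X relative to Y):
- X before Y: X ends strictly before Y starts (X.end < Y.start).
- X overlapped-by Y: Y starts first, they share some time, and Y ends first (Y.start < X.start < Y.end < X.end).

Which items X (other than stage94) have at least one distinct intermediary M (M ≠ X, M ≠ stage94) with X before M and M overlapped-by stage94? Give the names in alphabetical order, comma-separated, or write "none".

none

Target stage94 = [t=199, t=275].
Intermediaries M with M overlapped-by stage94: stage88, stage96.
Via stage88 — items with X before stage88: none.
Via stage96 — items with X before stage96: none.
Union: none.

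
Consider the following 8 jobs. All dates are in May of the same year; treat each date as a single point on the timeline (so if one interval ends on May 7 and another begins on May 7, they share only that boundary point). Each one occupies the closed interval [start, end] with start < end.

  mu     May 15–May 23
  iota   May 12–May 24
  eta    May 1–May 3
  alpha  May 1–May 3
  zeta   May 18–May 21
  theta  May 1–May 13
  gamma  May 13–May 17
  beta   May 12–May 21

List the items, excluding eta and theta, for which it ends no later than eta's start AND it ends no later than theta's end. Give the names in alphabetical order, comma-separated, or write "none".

Conditions: its end is no later than eta's start (X.end <= May 1) AND its end is no later than theta's end (X.end <= May 13).
alpha: end May 3 <= May 1? ✗; end May 3 <= May 13? ✓ → no.
beta: end May 21 <= May 1? ✗; end May 21 <= May 13? ✗ → no.
gamma: end May 17 <= May 1? ✗; end May 17 <= May 13? ✗ → no.
iota: end May 24 <= May 1? ✗; end May 24 <= May 13? ✗ → no.
mu: end May 23 <= May 1? ✗; end May 23 <= May 13? ✗ → no.
zeta: end May 21 <= May 1? ✗; end May 21 <= May 13? ✗ → no.
Result: none.

none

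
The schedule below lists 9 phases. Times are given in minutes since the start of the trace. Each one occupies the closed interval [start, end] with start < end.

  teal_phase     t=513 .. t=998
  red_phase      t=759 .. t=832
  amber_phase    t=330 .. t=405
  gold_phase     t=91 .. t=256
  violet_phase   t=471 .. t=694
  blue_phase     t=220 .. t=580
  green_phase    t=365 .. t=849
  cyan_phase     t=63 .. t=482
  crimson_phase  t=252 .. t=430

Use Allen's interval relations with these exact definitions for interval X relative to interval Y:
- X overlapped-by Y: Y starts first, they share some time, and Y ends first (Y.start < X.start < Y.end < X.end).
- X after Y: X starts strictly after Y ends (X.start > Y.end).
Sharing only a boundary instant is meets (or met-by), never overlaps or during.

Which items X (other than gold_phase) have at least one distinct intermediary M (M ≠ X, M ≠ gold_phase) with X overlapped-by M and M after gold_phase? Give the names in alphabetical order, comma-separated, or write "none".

green_phase, teal_phase

Target gold_phase = [t=91, t=256].
Intermediaries M with M after gold_phase: amber_phase, green_phase, red_phase, teal_phase, violet_phase.
Via amber_phase — items with X overlapped-by amber_phase: green_phase.
Via green_phase — items with X overlapped-by green_phase: teal_phase.
Via red_phase — items with X overlapped-by red_phase: none.
Via teal_phase — items with X overlapped-by teal_phase: none.
Via violet_phase — items with X overlapped-by violet_phase: teal_phase.
Union: green_phase, teal_phase.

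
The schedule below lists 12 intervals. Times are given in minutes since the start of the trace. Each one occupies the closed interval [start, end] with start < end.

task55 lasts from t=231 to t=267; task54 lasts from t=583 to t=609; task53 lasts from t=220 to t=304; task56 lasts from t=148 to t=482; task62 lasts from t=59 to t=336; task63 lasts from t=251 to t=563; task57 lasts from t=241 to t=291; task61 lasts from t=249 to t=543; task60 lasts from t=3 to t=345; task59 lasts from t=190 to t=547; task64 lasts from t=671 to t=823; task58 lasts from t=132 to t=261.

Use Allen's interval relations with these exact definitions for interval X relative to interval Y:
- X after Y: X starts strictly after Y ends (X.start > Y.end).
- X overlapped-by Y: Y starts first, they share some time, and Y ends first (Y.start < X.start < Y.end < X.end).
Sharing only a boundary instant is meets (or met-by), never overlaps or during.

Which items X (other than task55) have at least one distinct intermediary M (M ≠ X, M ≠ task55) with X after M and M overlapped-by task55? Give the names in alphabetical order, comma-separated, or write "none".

Target task55 = [t=231, t=267].
Intermediaries M with M overlapped-by task55: task57, task61, task63.
Via task57 — items with X after task57: task54, task64.
Via task61 — items with X after task61: task54, task64.
Via task63 — items with X after task63: task54, task64.
Union: task54, task64.

task54, task64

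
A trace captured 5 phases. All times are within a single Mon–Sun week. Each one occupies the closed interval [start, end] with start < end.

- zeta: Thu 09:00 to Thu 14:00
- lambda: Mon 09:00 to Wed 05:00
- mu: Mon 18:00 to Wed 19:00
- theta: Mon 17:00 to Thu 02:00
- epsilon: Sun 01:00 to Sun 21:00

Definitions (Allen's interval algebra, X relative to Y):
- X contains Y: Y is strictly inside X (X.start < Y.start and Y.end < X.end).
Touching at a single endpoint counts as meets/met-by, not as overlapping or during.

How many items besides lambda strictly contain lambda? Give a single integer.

0

Target lambda = [Mon 09:00, Wed 05:00].
epsilon [Sun 01:00, Sun 21:00] → after → no.
mu [Mon 18:00, Wed 19:00] → overlapped-by → no.
theta [Mon 17:00, Thu 02:00] → overlapped-by → no.
zeta [Thu 09:00, Thu 14:00] → after → no.
Total: 0.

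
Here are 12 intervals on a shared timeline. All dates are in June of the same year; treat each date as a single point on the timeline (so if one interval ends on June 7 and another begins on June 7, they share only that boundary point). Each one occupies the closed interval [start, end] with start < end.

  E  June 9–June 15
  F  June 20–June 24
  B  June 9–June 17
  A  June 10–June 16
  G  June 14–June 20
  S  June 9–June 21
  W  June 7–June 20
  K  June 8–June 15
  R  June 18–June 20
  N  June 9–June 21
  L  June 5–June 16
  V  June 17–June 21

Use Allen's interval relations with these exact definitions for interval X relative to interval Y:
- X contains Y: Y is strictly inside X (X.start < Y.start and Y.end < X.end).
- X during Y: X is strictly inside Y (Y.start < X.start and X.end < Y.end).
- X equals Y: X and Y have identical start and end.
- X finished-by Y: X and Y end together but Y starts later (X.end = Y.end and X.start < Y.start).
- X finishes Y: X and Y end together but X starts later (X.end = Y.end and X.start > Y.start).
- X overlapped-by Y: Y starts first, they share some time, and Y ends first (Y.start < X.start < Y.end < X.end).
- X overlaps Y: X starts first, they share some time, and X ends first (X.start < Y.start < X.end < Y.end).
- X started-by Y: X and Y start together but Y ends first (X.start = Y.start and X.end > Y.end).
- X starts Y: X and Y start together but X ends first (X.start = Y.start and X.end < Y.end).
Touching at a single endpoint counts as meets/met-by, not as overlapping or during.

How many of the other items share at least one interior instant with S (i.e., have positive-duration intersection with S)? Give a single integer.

Target S = [June 9, June 21].
A [June 10, June 16] → during → counts.
B [June 9, June 17] → starts → counts.
E [June 9, June 15] → starts → counts.
F [June 20, June 24] → overlapped-by → counts.
G [June 14, June 20] → during → counts.
K [June 8, June 15] → overlaps → counts.
L [June 5, June 16] → overlaps → counts.
N [June 9, June 21] → equals → counts.
R [June 18, June 20] → during → counts.
V [June 17, June 21] → finishes → counts.
W [June 7, June 20] → overlaps → counts.
Total: 11.

11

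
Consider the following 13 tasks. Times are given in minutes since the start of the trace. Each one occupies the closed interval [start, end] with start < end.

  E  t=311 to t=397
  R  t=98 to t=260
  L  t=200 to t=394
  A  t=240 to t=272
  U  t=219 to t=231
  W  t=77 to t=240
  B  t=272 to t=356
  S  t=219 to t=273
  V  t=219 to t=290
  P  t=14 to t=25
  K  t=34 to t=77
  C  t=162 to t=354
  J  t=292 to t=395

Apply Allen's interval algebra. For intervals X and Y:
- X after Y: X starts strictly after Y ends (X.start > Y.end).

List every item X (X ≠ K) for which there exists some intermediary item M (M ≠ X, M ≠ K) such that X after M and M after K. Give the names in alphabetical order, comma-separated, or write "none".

Target K = [t=34, t=77].
Intermediaries M with M after K: A, B, C, E, J, L, R, S, U, V.
Via A — items with X after A: E, J.
Via B — items with X after B: none.
Via C — items with X after C: none.
Via E — items with X after E: none.
Via J — items with X after J: none.
Via L — items with X after L: none.
Via R — items with X after R: B, E, J.
Via S — items with X after S: E, J.
Via U — items with X after U: A, B, E, J.
Via V — items with X after V: E, J.
Union: A, B, E, J.

A, B, E, J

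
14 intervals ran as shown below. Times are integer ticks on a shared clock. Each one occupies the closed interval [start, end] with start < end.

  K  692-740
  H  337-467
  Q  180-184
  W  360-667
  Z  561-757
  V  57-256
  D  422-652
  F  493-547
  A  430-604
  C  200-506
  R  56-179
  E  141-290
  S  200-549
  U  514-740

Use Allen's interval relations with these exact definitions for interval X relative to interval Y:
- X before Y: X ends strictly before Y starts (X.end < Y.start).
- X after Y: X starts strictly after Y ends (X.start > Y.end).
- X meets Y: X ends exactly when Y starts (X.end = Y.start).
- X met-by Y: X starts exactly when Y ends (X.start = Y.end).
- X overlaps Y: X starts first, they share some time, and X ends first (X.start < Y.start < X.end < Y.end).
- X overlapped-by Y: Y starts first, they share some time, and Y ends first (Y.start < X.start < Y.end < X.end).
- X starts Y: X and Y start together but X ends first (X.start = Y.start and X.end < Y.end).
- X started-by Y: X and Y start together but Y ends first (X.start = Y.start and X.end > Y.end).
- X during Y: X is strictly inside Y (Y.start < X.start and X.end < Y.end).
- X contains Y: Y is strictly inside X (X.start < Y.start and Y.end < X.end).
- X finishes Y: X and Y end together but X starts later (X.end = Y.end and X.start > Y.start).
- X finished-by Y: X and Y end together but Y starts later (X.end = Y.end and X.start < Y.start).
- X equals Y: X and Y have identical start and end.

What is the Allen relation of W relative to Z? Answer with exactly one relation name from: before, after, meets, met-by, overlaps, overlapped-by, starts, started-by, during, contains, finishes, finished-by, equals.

overlaps

W = [360, 667]; Z = [561, 757].
Compare endpoints: W.start < Z.start, W.start < Z.end, W.end > Z.start, W.end < Z.end.
That pattern is 'overlaps'.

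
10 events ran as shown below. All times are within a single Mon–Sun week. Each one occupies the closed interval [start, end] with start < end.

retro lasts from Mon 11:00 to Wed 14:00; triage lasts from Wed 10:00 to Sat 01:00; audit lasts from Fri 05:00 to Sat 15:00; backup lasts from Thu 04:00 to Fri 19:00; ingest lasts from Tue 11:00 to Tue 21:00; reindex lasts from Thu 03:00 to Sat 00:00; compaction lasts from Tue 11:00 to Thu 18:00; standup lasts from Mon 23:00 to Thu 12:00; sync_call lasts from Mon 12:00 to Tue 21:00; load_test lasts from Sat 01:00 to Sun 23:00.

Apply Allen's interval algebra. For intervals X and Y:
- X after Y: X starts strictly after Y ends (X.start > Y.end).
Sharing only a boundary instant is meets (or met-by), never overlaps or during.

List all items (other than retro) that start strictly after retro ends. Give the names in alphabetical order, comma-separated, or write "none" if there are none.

audit, backup, load_test, reindex

Target retro = [Mon 11:00, Wed 14:00].
audit [Fri 05:00, Sat 15:00] → after → yes.
backup [Thu 04:00, Fri 19:00] → after → yes.
compaction [Tue 11:00, Thu 18:00] → overlapped-by → no.
ingest [Tue 11:00, Tue 21:00] → during → no.
load_test [Sat 01:00, Sun 23:00] → after → yes.
reindex [Thu 03:00, Sat 00:00] → after → yes.
standup [Mon 23:00, Thu 12:00] → overlapped-by → no.
sync_call [Mon 12:00, Tue 21:00] → during → no.
triage [Wed 10:00, Sat 01:00] → overlapped-by → no.
Result: audit, backup, load_test, reindex.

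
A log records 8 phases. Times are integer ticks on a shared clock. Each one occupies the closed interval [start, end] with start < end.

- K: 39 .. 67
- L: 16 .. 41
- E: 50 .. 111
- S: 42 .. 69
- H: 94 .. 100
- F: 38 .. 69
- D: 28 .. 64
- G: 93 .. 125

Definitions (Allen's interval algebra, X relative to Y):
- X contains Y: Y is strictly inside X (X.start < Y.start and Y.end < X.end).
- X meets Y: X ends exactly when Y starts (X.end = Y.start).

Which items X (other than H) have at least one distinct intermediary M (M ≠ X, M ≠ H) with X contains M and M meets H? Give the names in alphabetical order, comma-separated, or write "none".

none

Target H = [94, 100].
Intermediaries M with M meets H: none.
Union: none.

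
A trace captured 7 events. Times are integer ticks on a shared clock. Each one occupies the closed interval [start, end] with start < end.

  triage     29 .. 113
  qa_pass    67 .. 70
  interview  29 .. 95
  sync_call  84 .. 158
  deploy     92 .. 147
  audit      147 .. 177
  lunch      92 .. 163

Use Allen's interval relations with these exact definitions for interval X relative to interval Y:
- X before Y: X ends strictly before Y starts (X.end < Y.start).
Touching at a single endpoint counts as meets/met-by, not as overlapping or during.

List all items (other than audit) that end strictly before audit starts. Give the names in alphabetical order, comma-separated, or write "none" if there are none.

interview, qa_pass, triage

Target audit = [147, 177].
deploy [92, 147] → meets → no.
interview [29, 95] → before → yes.
lunch [92, 163] → overlaps → no.
qa_pass [67, 70] → before → yes.
sync_call [84, 158] → overlaps → no.
triage [29, 113] → before → yes.
Result: interview, qa_pass, triage.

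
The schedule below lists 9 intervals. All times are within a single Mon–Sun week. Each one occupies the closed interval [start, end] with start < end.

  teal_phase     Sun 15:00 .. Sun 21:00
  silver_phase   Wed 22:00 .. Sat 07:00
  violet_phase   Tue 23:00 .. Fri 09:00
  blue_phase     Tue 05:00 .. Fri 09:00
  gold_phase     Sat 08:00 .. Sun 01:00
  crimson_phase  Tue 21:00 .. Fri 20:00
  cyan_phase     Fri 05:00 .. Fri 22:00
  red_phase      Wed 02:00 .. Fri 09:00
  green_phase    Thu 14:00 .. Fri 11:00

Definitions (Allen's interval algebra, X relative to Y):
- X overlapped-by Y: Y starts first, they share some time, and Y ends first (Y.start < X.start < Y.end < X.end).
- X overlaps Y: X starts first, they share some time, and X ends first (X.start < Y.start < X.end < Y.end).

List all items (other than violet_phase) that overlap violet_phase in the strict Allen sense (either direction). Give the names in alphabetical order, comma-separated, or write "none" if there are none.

Target violet_phase = [Tue 23:00, Fri 09:00].
blue_phase [Tue 05:00, Fri 09:00] → finished-by → no.
crimson_phase [Tue 21:00, Fri 20:00] → contains → no.
cyan_phase [Fri 05:00, Fri 22:00] → overlapped-by → yes.
gold_phase [Sat 08:00, Sun 01:00] → after → no.
green_phase [Thu 14:00, Fri 11:00] → overlapped-by → yes.
red_phase [Wed 02:00, Fri 09:00] → finishes → no.
silver_phase [Wed 22:00, Sat 07:00] → overlapped-by → yes.
teal_phase [Sun 15:00, Sun 21:00] → after → no.
Result: cyan_phase, green_phase, silver_phase.

cyan_phase, green_phase, silver_phase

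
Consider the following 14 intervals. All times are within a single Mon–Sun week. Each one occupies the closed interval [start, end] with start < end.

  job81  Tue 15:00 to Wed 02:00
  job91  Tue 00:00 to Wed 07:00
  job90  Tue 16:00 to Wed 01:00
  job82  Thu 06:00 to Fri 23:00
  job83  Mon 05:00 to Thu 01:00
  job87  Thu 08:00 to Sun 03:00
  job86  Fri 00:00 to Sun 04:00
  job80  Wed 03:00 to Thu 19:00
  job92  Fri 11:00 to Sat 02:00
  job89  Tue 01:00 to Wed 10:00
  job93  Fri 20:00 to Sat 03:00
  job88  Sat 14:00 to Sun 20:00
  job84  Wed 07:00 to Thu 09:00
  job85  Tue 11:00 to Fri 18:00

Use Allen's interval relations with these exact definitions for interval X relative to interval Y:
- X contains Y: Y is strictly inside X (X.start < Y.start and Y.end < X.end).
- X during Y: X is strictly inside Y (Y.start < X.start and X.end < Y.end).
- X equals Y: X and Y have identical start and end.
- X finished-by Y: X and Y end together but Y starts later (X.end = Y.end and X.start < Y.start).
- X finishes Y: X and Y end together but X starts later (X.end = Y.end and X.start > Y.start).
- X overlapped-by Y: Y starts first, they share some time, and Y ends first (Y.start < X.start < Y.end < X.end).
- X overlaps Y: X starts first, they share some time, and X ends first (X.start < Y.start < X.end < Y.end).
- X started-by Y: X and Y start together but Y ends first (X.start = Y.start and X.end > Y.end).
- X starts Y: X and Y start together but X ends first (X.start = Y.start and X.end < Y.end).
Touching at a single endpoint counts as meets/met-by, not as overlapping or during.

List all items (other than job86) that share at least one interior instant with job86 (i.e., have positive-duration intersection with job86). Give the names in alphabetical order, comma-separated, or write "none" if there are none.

Target job86 = [Fri 00:00, Sun 04:00].
job80 [Wed 03:00, Thu 19:00] → before → no.
job81 [Tue 15:00, Wed 02:00] → before → no.
job82 [Thu 06:00, Fri 23:00] → overlaps → yes.
job83 [Mon 05:00, Thu 01:00] → before → no.
job84 [Wed 07:00, Thu 09:00] → before → no.
job85 [Tue 11:00, Fri 18:00] → overlaps → yes.
job87 [Thu 08:00, Sun 03:00] → overlaps → yes.
job88 [Sat 14:00, Sun 20:00] → overlapped-by → yes.
job89 [Tue 01:00, Wed 10:00] → before → no.
job90 [Tue 16:00, Wed 01:00] → before → no.
job91 [Tue 00:00, Wed 07:00] → before → no.
job92 [Fri 11:00, Sat 02:00] → during → yes.
job93 [Fri 20:00, Sat 03:00] → during → yes.
Result: job82, job85, job87, job88, job92, job93.

job82, job85, job87, job88, job92, job93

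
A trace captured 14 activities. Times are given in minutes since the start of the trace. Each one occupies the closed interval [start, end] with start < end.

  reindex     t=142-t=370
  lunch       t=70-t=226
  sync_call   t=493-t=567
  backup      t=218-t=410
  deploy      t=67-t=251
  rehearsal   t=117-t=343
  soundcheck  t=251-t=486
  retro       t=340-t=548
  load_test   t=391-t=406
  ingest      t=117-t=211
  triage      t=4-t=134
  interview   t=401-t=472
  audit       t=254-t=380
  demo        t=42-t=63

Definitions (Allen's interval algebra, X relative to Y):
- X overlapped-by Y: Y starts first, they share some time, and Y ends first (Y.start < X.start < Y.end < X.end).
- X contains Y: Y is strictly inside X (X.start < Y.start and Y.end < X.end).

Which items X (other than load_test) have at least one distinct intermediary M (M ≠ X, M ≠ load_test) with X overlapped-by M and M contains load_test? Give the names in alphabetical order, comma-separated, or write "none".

Target load_test = [t=391, t=406].
Intermediaries M with M contains load_test: backup, retro, soundcheck.
Via backup — items with X overlapped-by backup: interview, retro, soundcheck.
Via retro — items with X overlapped-by retro: sync_call.
Via soundcheck — items with X overlapped-by soundcheck: retro.
Union: interview, retro, soundcheck, sync_call.

interview, retro, soundcheck, sync_call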